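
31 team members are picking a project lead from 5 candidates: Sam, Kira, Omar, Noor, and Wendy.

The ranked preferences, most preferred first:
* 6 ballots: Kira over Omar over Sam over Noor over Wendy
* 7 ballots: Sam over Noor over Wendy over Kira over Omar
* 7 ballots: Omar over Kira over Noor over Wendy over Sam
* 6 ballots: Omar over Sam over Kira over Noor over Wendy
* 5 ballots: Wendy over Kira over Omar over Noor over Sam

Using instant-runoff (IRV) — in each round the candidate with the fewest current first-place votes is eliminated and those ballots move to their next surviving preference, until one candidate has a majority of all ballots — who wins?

Kira

Round 1: Sam 7, Kira 6, Omar 13, Noor 0, Wendy 5. Noor eliminated.
Round 2: Sam 7, Kira 6, Omar 13, Wendy 5. Wendy eliminated.
Round 3: Sam 7, Kira 11, Omar 13. Sam eliminated.
Round 4: Kira 18, Omar 13. Kira has a majority (≥16).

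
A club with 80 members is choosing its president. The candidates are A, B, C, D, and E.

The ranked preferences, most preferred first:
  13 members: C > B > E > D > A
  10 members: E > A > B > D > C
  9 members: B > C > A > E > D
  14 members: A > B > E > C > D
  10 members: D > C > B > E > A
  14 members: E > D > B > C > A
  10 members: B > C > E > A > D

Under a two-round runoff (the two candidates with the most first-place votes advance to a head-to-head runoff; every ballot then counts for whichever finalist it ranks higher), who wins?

Round 1 first-place votes: A 14, B 19, C 13, D 10, E 24. E and B advance.
Runoff: E is ranked above B on 24 ballots, B above E on 56.

B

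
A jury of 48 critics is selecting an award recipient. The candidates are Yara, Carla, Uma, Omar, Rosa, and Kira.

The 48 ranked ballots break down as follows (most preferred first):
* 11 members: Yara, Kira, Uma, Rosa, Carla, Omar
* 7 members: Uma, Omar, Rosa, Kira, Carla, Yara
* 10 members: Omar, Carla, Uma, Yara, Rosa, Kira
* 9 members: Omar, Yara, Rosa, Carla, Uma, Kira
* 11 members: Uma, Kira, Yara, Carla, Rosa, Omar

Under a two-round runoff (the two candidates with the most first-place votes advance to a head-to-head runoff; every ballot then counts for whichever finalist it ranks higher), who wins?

Round 1 first-place votes: Yara 11, Carla 0, Uma 18, Omar 19, Rosa 0, Kira 0. Omar and Uma advance.
Runoff: Omar is ranked above Uma on 19 ballots, Uma above Omar on 29.

Uma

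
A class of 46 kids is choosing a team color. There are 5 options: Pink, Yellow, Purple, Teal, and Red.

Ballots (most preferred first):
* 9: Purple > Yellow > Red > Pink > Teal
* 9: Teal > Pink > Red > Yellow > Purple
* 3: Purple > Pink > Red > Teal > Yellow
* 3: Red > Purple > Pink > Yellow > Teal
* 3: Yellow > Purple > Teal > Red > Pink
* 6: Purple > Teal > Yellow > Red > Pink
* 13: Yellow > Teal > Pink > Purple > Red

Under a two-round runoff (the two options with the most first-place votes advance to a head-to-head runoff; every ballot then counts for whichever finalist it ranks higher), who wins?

Yellow

Round 1 first-place votes: Pink 0, Yellow 16, Purple 18, Teal 9, Red 3. Purple and Yellow advance.
Runoff: Purple is ranked above Yellow on 21 ballots, Yellow above Purple on 25.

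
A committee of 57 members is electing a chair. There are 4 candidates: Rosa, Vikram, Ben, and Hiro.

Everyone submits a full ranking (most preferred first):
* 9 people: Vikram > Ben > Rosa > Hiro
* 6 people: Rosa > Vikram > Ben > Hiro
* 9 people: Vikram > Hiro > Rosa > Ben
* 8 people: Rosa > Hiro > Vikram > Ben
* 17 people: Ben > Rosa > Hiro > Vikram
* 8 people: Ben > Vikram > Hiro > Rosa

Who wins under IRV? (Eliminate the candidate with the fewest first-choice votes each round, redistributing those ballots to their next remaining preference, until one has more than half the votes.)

Vikram

Round 1: Rosa 14, Vikram 18, Ben 25, Hiro 0. Hiro eliminated.
Round 2: Rosa 14, Vikram 18, Ben 25. Rosa eliminated.
Round 3: Vikram 32, Ben 25. Vikram has a majority (≥29).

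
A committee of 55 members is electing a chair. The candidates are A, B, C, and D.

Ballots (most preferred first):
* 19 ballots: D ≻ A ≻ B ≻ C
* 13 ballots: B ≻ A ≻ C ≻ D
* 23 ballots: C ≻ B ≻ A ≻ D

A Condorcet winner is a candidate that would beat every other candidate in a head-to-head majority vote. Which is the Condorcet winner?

B vs A: 36–19
B vs C: 32–23
B vs D: 36–19
B beats every other candidate.

B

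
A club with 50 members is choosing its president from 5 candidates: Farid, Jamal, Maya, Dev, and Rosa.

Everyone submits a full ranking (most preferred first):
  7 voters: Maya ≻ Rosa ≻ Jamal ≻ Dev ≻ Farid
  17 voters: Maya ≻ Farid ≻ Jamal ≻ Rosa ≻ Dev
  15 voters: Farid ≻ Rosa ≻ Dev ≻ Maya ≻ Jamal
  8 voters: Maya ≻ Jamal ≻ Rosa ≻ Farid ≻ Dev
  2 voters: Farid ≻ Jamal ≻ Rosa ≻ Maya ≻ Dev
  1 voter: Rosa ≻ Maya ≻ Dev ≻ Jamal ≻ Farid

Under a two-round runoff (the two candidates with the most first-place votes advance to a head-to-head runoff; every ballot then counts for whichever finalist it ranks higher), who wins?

Maya

Round 1 first-place votes: Farid 17, Jamal 0, Maya 32, Dev 0, Rosa 1. Maya and Farid advance.
Runoff: Maya is ranked above Farid on 33 ballots, Farid above Maya on 17.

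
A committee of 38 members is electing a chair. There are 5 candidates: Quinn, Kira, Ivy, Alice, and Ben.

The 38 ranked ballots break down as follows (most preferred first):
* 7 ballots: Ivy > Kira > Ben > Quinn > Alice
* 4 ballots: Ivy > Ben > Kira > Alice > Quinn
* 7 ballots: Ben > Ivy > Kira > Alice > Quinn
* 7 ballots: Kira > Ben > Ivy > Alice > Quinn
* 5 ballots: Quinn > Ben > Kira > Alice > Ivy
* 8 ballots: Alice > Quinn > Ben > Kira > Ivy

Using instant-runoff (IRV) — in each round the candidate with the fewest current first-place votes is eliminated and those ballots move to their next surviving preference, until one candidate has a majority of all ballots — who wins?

Ben

Round 1: Quinn 5, Kira 7, Ivy 11, Alice 8, Ben 7. Quinn eliminated.
Round 2: Kira 7, Ivy 11, Alice 8, Ben 12. Kira eliminated.
Round 3: Ivy 11, Alice 8, Ben 19. Alice eliminated.
Round 4: Ivy 11, Ben 27. Ben has a majority (≥20).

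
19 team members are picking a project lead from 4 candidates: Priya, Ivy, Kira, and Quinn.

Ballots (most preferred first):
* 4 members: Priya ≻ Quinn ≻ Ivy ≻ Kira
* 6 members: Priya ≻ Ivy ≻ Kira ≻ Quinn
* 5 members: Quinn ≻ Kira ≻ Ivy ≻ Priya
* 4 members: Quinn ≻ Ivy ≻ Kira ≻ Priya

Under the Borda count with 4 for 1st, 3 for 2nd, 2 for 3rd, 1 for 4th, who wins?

Priya: 4×4 + 6×4 + 5×1 + 4×1 = 49
Ivy: 4×2 + 6×3 + 5×2 + 4×3 = 48
Kira: 4×1 + 6×2 + 5×3 + 4×2 = 39
Quinn: 4×3 + 6×1 + 5×4 + 4×4 = 54

Quinn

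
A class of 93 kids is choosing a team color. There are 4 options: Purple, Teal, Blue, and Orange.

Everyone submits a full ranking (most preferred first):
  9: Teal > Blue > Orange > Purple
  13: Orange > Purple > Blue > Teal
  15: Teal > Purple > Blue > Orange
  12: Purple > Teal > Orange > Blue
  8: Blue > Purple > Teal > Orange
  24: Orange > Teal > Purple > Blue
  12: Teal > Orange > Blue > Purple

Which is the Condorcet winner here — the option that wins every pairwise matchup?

Teal vs Purple: 60–33
Teal vs Blue: 72–21
Teal vs Orange: 56–37
Teal beats every other option.

Teal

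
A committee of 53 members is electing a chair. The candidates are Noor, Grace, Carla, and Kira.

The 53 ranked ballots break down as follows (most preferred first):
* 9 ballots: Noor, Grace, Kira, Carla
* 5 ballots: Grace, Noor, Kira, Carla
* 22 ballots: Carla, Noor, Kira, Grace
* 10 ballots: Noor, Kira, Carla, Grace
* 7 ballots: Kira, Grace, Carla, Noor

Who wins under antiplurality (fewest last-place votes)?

Kira

Last-place votes: Noor 7, Grace 32, Carla 14, Kira 0.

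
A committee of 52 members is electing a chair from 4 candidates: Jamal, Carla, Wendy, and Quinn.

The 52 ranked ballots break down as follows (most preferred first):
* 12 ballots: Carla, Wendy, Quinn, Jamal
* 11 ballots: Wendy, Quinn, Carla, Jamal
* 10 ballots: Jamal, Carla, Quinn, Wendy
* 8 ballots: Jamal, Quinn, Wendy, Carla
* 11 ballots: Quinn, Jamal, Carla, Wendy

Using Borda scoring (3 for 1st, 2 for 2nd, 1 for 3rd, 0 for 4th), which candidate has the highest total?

Jamal: 12×0 + 11×0 + 10×3 + 8×3 + 11×2 = 76
Carla: 12×3 + 11×1 + 10×2 + 8×0 + 11×1 = 78
Wendy: 12×2 + 11×3 + 10×0 + 8×1 + 11×0 = 65
Quinn: 12×1 + 11×2 + 10×1 + 8×2 + 11×3 = 93

Quinn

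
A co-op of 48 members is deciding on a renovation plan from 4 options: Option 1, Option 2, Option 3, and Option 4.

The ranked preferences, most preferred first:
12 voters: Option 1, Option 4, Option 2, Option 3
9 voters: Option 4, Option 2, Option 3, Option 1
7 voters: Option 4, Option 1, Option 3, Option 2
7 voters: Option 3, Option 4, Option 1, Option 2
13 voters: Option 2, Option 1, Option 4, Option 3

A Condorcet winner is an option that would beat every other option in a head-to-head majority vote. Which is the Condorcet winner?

Option 1

Option 1 vs Option 2: 26–22
Option 1 vs Option 3: 32–16
Option 1 vs Option 4: 25–23
Option 1 beats every other option.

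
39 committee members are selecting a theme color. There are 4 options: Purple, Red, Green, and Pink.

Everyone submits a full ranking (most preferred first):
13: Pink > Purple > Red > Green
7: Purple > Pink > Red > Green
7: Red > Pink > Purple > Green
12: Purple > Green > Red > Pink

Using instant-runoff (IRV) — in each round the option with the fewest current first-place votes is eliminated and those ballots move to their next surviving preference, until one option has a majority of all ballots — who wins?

Pink

Round 1: Purple 19, Red 7, Green 0, Pink 13. Green eliminated.
Round 2: Purple 19, Red 7, Pink 13. Red eliminated.
Round 3: Purple 19, Pink 20. Pink has a majority (≥20).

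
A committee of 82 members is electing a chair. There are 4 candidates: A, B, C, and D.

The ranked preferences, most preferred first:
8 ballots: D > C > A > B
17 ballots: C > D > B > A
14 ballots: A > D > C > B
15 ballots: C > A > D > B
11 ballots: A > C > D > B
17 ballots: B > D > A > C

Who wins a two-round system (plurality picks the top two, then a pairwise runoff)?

Round 1 first-place votes: A 25, B 17, C 32, D 8. C and A advance.
Runoff: C is ranked above A on 40 ballots, A above C on 42.

A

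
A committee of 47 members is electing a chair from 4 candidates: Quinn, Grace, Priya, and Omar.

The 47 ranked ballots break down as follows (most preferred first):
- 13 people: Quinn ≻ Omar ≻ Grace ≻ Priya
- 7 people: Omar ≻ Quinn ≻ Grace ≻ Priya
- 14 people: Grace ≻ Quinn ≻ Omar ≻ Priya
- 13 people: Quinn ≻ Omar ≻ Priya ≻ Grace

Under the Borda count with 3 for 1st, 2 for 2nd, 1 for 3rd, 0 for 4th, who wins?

Quinn: 13×3 + 7×2 + 14×2 + 13×3 = 120
Grace: 13×1 + 7×1 + 14×3 + 13×0 = 62
Priya: 13×0 + 7×0 + 14×0 + 13×1 = 13
Omar: 13×2 + 7×3 + 14×1 + 13×2 = 87

Quinn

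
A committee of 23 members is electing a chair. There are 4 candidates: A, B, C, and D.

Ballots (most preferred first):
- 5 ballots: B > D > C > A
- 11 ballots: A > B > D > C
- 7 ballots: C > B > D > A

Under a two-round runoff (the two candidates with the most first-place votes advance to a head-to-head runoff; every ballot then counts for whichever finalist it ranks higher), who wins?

Round 1 first-place votes: A 11, B 5, C 7, D 0. A and C advance.
Runoff: A is ranked above C on 11 ballots, C above A on 12.

C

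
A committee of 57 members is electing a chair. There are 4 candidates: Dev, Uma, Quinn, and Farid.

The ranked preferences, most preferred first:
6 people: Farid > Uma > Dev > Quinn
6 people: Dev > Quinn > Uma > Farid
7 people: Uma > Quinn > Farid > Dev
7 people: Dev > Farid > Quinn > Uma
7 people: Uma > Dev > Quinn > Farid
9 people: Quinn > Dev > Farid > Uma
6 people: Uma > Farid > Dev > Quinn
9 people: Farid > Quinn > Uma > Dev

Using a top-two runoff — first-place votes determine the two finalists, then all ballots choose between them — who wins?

Farid

Round 1 first-place votes: Dev 13, Uma 20, Quinn 9, Farid 15. Uma and Farid advance.
Runoff: Uma is ranked above Farid on 26 ballots, Farid above Uma on 31.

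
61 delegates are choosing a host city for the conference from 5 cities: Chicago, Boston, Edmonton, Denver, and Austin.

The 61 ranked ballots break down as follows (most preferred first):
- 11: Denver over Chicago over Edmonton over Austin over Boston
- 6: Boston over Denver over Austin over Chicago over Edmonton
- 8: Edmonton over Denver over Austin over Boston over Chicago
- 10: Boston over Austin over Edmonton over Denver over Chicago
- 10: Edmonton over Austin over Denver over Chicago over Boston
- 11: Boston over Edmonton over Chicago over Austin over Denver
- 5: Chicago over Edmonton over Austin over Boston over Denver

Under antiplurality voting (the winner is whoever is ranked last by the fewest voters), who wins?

Austin

Last-place votes: Chicago 18, Boston 21, Edmonton 6, Denver 16, Austin 0.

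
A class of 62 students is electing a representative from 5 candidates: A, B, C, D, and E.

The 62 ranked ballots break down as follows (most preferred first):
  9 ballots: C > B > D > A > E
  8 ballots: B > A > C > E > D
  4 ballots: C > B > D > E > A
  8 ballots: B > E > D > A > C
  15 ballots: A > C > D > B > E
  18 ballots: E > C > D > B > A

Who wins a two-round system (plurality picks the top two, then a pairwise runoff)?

Round 1 first-place votes: A 15, B 16, C 13, D 0, E 18. E and B advance.
Runoff: E is ranked above B on 18 ballots, B above E on 44.

B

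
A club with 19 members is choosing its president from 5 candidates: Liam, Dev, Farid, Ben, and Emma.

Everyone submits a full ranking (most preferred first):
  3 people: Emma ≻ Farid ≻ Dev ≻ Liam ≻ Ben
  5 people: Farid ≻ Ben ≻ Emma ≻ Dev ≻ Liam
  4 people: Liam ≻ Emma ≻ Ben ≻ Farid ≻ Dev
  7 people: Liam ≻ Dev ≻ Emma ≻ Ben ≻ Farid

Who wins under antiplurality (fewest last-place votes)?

Last-place votes: Liam 5, Dev 4, Farid 7, Ben 3, Emma 0.

Emma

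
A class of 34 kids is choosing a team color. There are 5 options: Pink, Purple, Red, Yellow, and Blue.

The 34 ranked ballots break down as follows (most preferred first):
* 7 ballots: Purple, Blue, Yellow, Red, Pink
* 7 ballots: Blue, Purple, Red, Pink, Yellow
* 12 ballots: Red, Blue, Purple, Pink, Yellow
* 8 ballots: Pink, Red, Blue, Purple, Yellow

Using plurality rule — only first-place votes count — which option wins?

First-place votes: Pink 8, Purple 7, Red 12, Yellow 0, Blue 7.

Red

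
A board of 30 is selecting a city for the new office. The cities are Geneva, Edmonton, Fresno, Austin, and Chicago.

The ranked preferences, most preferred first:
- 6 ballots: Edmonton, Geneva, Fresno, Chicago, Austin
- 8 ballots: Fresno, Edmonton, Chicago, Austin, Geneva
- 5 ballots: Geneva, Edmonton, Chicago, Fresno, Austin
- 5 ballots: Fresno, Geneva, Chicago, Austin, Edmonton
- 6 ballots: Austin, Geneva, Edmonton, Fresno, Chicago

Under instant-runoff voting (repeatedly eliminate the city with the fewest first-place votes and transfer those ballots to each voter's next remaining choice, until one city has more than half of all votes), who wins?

Edmonton

Round 1: Geneva 5, Edmonton 6, Fresno 13, Austin 6, Chicago 0. Chicago eliminated.
Round 2: Geneva 5, Edmonton 6, Fresno 13, Austin 6. Geneva eliminated.
Round 3: Edmonton 11, Fresno 13, Austin 6. Austin eliminated.
Round 4: Edmonton 17, Fresno 13. Edmonton has a majority (≥16).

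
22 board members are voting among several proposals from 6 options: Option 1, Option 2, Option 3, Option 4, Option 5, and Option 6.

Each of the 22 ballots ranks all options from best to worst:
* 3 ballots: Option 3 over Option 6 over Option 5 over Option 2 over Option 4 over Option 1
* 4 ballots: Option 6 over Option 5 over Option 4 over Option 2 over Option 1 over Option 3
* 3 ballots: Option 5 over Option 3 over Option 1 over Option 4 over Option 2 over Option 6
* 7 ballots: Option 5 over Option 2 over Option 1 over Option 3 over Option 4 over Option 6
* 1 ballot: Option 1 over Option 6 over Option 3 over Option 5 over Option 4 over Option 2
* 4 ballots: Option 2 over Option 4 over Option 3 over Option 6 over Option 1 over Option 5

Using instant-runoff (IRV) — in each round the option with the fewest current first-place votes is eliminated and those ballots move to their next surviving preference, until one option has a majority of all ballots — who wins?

Round 1: Option 1 1, Option 2 4, Option 3 3, Option 4 0, Option 5 10, Option 6 4. Option 4 eliminated.
Round 2: Option 1 1, Option 2 4, Option 3 3, Option 5 10, Option 6 4. Option 1 eliminated.
Round 3: Option 2 4, Option 3 3, Option 5 10, Option 6 5. Option 3 eliminated.
Round 4: Option 2 4, Option 5 10, Option 6 8. Option 2 eliminated.
Round 5: Option 5 10, Option 6 12. Option 6 has a majority (≥12).

Option 6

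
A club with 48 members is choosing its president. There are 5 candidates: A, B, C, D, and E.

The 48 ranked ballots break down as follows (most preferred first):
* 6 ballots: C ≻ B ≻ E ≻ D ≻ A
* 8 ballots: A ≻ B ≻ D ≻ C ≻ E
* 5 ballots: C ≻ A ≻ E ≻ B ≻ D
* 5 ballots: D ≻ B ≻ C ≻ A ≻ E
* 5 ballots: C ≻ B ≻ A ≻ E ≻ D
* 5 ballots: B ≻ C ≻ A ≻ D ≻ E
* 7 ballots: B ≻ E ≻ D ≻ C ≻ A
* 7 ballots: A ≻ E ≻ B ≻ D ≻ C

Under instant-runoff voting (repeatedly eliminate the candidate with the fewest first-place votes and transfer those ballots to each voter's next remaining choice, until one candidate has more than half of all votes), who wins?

B

Round 1: A 15, B 12, C 16, D 5, E 0. E eliminated.
Round 2: A 15, B 12, C 16, D 5. D eliminated.
Round 3: A 15, B 17, C 16. A eliminated.
Round 4: B 32, C 16. B has a majority (≥25).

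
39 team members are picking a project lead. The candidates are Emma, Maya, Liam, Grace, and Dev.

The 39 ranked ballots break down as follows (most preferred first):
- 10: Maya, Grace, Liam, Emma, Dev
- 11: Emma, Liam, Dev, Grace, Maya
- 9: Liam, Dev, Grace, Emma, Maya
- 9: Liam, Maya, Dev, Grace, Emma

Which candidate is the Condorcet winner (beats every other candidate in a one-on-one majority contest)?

Liam vs Emma: 28–11
Liam vs Maya: 29–10
Liam vs Grace: 29–10
Liam vs Dev: 39–0
Liam beats every other candidate.

Liam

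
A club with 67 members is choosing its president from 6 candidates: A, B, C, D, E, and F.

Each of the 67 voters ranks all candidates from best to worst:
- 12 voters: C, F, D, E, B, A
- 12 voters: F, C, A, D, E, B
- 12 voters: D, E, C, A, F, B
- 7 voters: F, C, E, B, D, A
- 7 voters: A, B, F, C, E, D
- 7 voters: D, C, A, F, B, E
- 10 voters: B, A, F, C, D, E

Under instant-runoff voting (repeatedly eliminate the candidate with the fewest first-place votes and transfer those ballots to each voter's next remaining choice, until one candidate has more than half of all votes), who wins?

F

Round 1: A 7, B 10, C 12, D 19, E 0, F 19. E eliminated.
Round 2: A 7, B 10, C 12, D 19, F 19. A eliminated.
Round 3: B 17, C 12, D 19, F 19. C eliminated.
Round 4: B 17, D 19, F 31. B eliminated.
Round 5: D 19, F 48. F has a majority (≥34).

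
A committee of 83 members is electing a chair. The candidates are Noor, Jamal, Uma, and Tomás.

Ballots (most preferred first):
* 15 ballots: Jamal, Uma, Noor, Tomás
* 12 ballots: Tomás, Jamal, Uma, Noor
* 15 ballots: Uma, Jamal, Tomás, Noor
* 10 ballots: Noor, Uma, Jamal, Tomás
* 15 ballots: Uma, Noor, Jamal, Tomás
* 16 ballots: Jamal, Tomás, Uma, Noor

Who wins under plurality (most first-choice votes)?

Jamal

First-place votes: Noor 10, Jamal 31, Uma 30, Tomás 12.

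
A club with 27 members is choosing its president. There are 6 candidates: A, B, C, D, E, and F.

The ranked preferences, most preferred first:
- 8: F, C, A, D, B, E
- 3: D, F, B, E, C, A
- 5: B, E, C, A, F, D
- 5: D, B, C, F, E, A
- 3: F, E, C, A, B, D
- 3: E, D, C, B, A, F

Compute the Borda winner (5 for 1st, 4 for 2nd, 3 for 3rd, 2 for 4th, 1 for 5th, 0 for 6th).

A: 8×3 + 3×0 + 5×2 + 5×0 + 3×2 + 3×1 = 43
B: 8×1 + 3×3 + 5×5 + 5×4 + 3×1 + 3×2 = 71
C: 8×4 + 3×1 + 5×3 + 5×3 + 3×3 + 3×3 = 83
D: 8×2 + 3×5 + 5×0 + 5×5 + 3×0 + 3×4 = 68
E: 8×0 + 3×2 + 5×4 + 5×1 + 3×4 + 3×5 = 58
F: 8×5 + 3×4 + 5×1 + 5×2 + 3×5 + 3×0 = 82

C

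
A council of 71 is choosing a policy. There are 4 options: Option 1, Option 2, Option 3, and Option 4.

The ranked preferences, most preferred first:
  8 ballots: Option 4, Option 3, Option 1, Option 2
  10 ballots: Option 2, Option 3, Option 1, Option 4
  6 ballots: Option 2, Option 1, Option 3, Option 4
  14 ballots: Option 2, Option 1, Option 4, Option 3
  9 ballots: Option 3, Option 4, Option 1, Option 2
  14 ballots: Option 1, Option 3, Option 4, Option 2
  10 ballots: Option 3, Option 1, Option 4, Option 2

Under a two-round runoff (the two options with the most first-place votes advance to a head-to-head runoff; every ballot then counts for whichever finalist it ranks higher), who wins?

Round 1 first-place votes: Option 1 14, Option 2 30, Option 3 19, Option 4 8. Option 2 and Option 3 advance.
Runoff: Option 2 is ranked above Option 3 on 30 ballots, Option 3 above Option 2 on 41.

Option 3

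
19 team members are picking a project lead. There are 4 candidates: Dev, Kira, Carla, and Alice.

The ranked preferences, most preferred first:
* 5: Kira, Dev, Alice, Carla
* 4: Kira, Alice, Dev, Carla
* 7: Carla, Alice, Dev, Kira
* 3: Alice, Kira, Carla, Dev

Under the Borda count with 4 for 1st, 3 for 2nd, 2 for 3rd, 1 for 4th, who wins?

Alice

Dev: 5×3 + 4×2 + 7×2 + 3×1 = 40
Kira: 5×4 + 4×4 + 7×1 + 3×3 = 52
Carla: 5×1 + 4×1 + 7×4 + 3×2 = 43
Alice: 5×2 + 4×3 + 7×3 + 3×4 = 55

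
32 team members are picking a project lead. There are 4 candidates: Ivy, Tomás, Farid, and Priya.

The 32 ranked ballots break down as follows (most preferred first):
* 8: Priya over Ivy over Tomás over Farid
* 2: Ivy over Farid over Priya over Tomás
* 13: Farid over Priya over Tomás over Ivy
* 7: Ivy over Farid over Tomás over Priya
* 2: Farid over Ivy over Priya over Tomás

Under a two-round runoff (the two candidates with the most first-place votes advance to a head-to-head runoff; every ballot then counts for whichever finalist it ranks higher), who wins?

Round 1 first-place votes: Ivy 9, Tomás 0, Farid 15, Priya 8. Farid and Ivy advance.
Runoff: Farid is ranked above Ivy on 15 ballots, Ivy above Farid on 17.

Ivy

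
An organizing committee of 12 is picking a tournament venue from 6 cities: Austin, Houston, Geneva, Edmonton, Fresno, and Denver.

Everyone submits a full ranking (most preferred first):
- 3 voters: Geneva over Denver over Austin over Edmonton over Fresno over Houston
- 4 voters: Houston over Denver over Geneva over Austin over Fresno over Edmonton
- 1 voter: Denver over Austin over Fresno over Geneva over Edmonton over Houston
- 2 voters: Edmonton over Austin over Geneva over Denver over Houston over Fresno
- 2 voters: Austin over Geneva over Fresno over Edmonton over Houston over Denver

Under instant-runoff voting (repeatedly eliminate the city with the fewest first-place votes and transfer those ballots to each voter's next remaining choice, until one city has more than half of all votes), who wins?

Austin

Round 1: Austin 2, Houston 4, Geneva 3, Edmonton 2, Fresno 0, Denver 1. Fresno eliminated.
Round 2: Austin 2, Houston 4, Geneva 3, Edmonton 2, Denver 1. Denver eliminated.
Round 3: Austin 3, Houston 4, Geneva 3, Edmonton 2. Edmonton eliminated.
Round 4: Austin 5, Houston 4, Geneva 3. Geneva eliminated.
Round 5: Austin 8, Houston 4. Austin has a majority (≥7).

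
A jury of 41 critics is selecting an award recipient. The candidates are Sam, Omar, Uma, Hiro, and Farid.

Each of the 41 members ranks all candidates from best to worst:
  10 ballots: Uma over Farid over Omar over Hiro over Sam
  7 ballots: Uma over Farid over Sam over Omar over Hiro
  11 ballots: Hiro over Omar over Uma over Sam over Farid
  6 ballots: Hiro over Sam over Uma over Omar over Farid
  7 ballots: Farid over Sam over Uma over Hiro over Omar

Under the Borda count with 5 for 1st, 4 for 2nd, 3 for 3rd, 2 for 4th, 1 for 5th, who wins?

Sam: 10×1 + 7×3 + 11×2 + 6×4 + 7×4 = 105
Omar: 10×3 + 7×2 + 11×4 + 6×2 + 7×1 = 107
Uma: 10×5 + 7×5 + 11×3 + 6×3 + 7×3 = 157
Hiro: 10×2 + 7×1 + 11×5 + 6×5 + 7×2 = 126
Farid: 10×4 + 7×4 + 11×1 + 6×1 + 7×5 = 120

Uma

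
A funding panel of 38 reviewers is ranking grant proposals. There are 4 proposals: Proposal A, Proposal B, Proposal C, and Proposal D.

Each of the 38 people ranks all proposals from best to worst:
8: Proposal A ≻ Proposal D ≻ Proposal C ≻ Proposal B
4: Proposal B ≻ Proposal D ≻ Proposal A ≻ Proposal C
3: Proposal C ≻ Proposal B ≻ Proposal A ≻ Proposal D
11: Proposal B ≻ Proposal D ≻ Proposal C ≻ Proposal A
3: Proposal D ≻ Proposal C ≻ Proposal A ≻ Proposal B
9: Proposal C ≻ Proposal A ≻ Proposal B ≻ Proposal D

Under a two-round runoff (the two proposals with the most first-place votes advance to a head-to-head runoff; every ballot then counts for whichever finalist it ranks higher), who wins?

Round 1 first-place votes: Proposal A 8, Proposal B 15, Proposal C 12, Proposal D 3. Proposal B and Proposal C advance.
Runoff: Proposal B is ranked above Proposal C on 15 ballots, Proposal C above Proposal B on 23.

Proposal C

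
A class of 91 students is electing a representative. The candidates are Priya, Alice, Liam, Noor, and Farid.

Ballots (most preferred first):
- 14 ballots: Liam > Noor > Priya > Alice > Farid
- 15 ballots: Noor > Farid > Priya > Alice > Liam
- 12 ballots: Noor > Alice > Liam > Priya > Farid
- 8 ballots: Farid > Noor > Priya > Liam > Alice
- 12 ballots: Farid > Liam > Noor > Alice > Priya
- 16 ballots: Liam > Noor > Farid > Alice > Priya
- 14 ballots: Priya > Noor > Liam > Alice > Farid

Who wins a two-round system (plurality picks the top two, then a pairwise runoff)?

Noor

Round 1 first-place votes: Priya 14, Alice 0, Liam 30, Noor 27, Farid 20. Liam and Noor advance.
Runoff: Liam is ranked above Noor on 42 ballots, Noor above Liam on 49.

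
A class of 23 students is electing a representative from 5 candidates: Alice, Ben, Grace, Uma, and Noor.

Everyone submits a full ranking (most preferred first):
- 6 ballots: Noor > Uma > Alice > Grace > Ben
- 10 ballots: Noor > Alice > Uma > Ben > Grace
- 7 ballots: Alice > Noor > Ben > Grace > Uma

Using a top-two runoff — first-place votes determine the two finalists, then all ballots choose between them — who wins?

Noor

Round 1 first-place votes: Alice 7, Ben 0, Grace 0, Uma 0, Noor 16. Noor and Alice advance.
Runoff: Noor is ranked above Alice on 16 ballots, Alice above Noor on 7.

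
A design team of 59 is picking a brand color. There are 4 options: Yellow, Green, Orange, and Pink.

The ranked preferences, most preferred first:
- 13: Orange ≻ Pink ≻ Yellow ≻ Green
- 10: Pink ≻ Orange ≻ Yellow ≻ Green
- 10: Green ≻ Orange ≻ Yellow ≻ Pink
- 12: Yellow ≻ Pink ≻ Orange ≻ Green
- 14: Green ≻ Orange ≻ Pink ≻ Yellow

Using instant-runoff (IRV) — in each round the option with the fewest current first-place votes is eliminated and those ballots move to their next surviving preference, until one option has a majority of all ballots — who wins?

Round 1: Yellow 12, Green 24, Orange 13, Pink 10. Pink eliminated.
Round 2: Yellow 12, Green 24, Orange 23. Yellow eliminated.
Round 3: Green 24, Orange 35. Orange has a majority (≥30).

Orange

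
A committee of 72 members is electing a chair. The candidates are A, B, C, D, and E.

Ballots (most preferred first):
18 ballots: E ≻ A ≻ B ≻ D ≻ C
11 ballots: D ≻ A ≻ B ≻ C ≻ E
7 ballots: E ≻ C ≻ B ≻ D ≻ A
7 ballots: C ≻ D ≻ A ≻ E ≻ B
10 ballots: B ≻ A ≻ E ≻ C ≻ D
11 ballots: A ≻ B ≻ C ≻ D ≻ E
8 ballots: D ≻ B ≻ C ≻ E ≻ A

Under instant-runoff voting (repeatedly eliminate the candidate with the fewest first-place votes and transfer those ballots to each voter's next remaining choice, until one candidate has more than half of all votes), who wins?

D

Round 1: A 11, B 10, C 7, D 19, E 25. C eliminated.
Round 2: A 11, B 10, D 26, E 25. B eliminated.
Round 3: A 21, D 26, E 25. A eliminated.
Round 4: D 37, E 35. D has a majority (≥37).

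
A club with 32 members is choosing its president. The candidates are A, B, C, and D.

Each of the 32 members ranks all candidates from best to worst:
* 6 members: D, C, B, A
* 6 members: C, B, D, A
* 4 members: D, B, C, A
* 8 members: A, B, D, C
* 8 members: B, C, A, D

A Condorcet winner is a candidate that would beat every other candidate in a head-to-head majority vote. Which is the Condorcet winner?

B

B vs A: 24–8
B vs C: 20–12
B vs D: 22–10
B beats every other candidate.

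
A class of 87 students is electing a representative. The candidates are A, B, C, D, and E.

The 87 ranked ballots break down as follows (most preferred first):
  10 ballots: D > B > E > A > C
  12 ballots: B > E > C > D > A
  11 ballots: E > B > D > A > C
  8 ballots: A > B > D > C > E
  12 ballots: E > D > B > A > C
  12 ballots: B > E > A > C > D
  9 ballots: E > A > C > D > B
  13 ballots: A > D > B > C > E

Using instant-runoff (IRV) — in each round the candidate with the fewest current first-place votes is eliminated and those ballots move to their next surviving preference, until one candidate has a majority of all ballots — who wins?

Round 1: A 21, B 24, C 0, D 10, E 32. C eliminated.
Round 2: A 21, B 24, D 10, E 32. D eliminated.
Round 3: A 21, B 34, E 32. A eliminated.
Round 4: B 55, E 32. B has a majority (≥44).

B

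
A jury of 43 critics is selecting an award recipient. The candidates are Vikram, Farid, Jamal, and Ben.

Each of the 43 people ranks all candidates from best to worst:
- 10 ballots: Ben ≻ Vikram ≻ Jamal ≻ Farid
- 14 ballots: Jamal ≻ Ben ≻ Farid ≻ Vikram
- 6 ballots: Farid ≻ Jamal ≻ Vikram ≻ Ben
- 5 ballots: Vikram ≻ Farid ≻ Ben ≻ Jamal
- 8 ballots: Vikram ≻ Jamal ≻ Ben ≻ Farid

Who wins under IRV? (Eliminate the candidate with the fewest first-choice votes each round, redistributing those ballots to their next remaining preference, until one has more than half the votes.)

Round 1: Vikram 13, Farid 6, Jamal 14, Ben 10. Farid eliminated.
Round 2: Vikram 13, Jamal 20, Ben 10. Ben eliminated.
Round 3: Vikram 23, Jamal 20. Vikram has a majority (≥22).

Vikram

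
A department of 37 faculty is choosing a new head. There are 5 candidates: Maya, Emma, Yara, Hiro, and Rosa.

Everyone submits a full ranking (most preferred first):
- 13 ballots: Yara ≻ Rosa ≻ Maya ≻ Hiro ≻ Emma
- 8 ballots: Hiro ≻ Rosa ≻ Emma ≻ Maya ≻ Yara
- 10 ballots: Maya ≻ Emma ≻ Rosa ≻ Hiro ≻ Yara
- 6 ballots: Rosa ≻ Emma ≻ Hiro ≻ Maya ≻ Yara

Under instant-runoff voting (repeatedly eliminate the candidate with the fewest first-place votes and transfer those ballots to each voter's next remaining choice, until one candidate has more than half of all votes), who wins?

Hiro

Round 1: Maya 10, Emma 0, Yara 13, Hiro 8, Rosa 6. Emma eliminated.
Round 2: Maya 10, Yara 13, Hiro 8, Rosa 6. Rosa eliminated.
Round 3: Maya 10, Yara 13, Hiro 14. Maya eliminated.
Round 4: Yara 13, Hiro 24. Hiro has a majority (≥19).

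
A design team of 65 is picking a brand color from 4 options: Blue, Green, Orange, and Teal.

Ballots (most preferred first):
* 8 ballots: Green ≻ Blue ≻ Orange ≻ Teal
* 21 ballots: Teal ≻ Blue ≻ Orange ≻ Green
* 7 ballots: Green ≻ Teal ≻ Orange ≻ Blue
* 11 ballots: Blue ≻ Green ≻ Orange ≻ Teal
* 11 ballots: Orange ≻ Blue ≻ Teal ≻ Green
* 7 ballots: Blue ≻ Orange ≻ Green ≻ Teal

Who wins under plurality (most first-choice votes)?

Teal

First-place votes: Blue 18, Green 15, Orange 11, Teal 21.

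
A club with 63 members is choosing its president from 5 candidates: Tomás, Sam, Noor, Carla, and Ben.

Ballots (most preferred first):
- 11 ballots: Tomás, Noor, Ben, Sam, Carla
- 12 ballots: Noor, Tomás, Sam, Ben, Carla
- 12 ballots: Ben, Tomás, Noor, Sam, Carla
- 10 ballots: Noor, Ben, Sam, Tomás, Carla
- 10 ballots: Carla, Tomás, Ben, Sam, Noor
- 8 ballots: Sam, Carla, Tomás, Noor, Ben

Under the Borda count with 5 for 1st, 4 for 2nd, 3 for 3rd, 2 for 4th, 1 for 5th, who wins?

Tomás

Tomás: 11×5 + 12×4 + 12×4 + 10×2 + 10×4 + 8×3 = 235
Sam: 11×2 + 12×3 + 12×2 + 10×3 + 10×2 + 8×5 = 172
Noor: 11×4 + 12×5 + 12×3 + 10×5 + 10×1 + 8×2 = 216
Carla: 11×1 + 12×1 + 12×1 + 10×1 + 10×5 + 8×4 = 127
Ben: 11×3 + 12×2 + 12×5 + 10×4 + 10×3 + 8×1 = 195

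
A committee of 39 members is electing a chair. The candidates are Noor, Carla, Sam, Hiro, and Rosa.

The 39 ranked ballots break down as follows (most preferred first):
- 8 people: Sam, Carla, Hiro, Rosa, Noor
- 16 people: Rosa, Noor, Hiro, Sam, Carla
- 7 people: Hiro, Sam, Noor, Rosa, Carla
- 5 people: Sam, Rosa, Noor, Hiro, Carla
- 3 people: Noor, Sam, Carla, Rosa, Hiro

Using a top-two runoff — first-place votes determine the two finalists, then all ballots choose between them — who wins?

Round 1 first-place votes: Noor 3, Carla 0, Sam 13, Hiro 7, Rosa 16. Rosa and Sam advance.
Runoff: Rosa is ranked above Sam on 16 ballots, Sam above Rosa on 23.

Sam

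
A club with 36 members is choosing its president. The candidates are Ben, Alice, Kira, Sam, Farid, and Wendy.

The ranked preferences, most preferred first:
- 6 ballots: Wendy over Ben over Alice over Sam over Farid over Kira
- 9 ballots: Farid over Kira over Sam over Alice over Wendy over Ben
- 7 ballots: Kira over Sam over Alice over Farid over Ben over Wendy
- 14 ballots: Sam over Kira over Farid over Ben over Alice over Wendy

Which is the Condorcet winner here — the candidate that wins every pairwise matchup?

Sam vs Ben: 30–6
Sam vs Alice: 30–6
Sam vs Kira: 20–16
Sam vs Farid: 27–9
Sam vs Wendy: 30–6
Sam beats every other candidate.

Sam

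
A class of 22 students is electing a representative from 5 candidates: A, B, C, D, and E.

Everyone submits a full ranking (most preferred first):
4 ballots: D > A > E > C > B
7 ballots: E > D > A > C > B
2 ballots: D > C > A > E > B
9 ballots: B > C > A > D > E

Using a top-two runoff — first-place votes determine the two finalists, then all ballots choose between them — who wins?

Round 1 first-place votes: A 0, B 9, C 0, D 6, E 7. B and E advance.
Runoff: B is ranked above E on 9 ballots, E above B on 13.

E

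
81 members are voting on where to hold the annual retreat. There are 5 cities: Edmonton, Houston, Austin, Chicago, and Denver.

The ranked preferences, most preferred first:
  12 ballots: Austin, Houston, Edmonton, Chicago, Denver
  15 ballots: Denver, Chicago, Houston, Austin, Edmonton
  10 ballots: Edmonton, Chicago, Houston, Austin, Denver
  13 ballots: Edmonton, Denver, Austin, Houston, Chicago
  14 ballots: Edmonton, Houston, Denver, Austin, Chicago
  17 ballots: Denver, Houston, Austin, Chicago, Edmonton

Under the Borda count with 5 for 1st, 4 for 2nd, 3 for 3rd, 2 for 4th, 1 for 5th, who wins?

Edmonton: 12×3 + 15×1 + 10×5 + 13×5 + 14×5 + 17×1 = 253
Houston: 12×4 + 15×3 + 10×3 + 13×2 + 14×4 + 17×4 = 273
Austin: 12×5 + 15×2 + 10×2 + 13×3 + 14×2 + 17×3 = 228
Chicago: 12×2 + 15×4 + 10×4 + 13×1 + 14×1 + 17×2 = 185
Denver: 12×1 + 15×5 + 10×1 + 13×4 + 14×3 + 17×5 = 276

Denver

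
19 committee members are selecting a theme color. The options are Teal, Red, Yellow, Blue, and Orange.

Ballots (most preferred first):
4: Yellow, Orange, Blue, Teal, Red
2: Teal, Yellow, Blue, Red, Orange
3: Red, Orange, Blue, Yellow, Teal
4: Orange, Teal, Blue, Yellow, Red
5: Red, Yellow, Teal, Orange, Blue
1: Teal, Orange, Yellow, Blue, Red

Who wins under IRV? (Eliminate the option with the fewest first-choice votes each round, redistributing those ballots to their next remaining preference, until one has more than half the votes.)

Yellow

Round 1: Teal 3, Red 8, Yellow 4, Blue 0, Orange 4. Blue eliminated.
Round 2: Teal 3, Red 8, Yellow 4, Orange 4. Teal eliminated.
Round 3: Red 8, Yellow 6, Orange 5. Orange eliminated.
Round 4: Red 8, Yellow 11. Yellow has a majority (≥10).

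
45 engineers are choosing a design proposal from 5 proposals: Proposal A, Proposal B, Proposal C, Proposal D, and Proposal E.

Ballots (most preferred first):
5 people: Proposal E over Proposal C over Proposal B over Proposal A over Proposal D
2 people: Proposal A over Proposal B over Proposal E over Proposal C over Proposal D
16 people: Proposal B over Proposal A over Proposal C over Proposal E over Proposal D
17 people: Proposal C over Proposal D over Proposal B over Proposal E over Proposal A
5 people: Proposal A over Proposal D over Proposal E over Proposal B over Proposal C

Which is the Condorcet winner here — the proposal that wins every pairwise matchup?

Proposal B

Proposal B vs Proposal A: 38–7
Proposal B vs Proposal C: 23–22
Proposal B vs Proposal D: 23–22
Proposal B vs Proposal E: 35–10
Proposal B beats every other proposal.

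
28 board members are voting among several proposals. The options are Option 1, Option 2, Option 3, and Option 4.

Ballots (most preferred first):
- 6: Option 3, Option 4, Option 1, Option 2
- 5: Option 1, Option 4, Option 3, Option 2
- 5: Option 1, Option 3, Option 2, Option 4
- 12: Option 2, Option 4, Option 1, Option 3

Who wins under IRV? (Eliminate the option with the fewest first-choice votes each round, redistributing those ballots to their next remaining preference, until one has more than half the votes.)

Round 1: Option 1 10, Option 2 12, Option 3 6, Option 4 0. Option 4 eliminated.
Round 2: Option 1 10, Option 2 12, Option 3 6. Option 3 eliminated.
Round 3: Option 1 16, Option 2 12. Option 1 has a majority (≥15).

Option 1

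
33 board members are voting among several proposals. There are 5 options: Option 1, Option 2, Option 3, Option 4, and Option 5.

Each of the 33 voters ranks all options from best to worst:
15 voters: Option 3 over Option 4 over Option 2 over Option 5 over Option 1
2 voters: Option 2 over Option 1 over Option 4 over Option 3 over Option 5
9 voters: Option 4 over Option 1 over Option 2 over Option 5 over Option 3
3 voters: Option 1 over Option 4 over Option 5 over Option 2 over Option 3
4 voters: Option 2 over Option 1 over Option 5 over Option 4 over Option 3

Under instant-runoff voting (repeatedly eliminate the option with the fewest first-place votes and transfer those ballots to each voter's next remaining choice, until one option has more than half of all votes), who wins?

Option 4

Round 1: Option 1 3, Option 2 6, Option 3 15, Option 4 9, Option 5 0. Option 5 eliminated.
Round 2: Option 1 3, Option 2 6, Option 3 15, Option 4 9. Option 1 eliminated.
Round 3: Option 2 6, Option 3 15, Option 4 12. Option 2 eliminated.
Round 4: Option 3 15, Option 4 18. Option 4 has a majority (≥17).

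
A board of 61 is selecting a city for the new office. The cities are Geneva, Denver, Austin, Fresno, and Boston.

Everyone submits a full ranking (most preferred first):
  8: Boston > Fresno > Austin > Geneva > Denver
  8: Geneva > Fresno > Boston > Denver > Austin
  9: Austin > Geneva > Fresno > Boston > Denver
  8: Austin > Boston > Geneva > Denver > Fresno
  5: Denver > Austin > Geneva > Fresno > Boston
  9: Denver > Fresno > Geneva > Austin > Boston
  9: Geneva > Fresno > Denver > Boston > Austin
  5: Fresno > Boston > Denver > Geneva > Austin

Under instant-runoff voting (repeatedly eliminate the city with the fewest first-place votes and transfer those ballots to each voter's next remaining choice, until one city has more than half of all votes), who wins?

Round 1: Geneva 17, Denver 14, Austin 17, Fresno 5, Boston 8. Fresno eliminated.
Round 2: Geneva 17, Denver 14, Austin 17, Boston 13. Boston eliminated.
Round 3: Geneva 17, Denver 19, Austin 25. Geneva eliminated.
Round 4: Denver 36, Austin 25. Denver has a majority (≥31).

Denver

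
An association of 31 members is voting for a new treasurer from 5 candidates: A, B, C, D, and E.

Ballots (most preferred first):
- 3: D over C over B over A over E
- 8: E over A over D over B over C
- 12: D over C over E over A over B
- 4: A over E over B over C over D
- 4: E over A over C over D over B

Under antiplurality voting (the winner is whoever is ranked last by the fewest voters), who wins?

A

Last-place votes: A 0, B 16, C 8, D 4, E 3.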